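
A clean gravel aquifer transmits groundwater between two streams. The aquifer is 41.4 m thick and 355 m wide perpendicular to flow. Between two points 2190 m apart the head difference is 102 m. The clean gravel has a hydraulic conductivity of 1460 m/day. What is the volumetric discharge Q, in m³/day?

Cross-sectional area A = 355 × 41.4 = 14697 m².
Hydraulic gradient i = Δh / L = 102 / 2190 = 0.04658.
Darcy's law: Q = K · A · i = 1460 × 14697 × 0.04658 = 9.994e+05 m³/day.

999000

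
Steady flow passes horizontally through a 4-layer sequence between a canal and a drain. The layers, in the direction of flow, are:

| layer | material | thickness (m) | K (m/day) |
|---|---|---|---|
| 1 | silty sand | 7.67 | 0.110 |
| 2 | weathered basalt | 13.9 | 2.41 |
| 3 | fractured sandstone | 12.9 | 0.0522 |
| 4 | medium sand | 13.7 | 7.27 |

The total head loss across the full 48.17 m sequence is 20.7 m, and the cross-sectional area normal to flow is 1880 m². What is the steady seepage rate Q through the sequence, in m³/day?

Flow is perpendicular to layering, so the layers act in series and the equivalent K is the thickness-weighted harmonic mean.
Total thickness L = 7.67 + 13.9 + 12.9 + 13.7 = 48.17 m.
Σ(b_i/K_i) = 7.67/0.110 + 13.9/2.41 + 12.9/0.0522 + 13.7/7.27 = 324.5 d.
K_eq = L / Σ(b_i/K_i) = 48.17 / 324.5 = 0.1484 m/day.
Q = K_eq · A · (Δh/L) = 0.1484 × 1880 × (20.7/48.17) = 119.9 m³/day.

120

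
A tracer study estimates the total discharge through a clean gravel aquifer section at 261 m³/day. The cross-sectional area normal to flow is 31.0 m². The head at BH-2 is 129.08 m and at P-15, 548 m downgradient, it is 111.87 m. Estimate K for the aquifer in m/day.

Hydraulic gradient i = (129.08 − 111.87) / 548 = 17.21 / 548 = 0.03141.
From Q = K·A·i, K = Q / (A·i) = 261 / (31.00 × 0.03141) = 268.1 m/day.

268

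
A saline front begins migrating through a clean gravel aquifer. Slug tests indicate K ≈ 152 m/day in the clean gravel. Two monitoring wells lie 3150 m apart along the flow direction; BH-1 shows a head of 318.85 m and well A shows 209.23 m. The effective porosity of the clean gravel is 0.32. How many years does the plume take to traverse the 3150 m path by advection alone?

Hydraulic gradient i = (318.85 − 209.23) / 3150 = 109.62 / 3150 = 0.03480.
Darcy flux q = K · i = 152.0 × 0.03480 = 5.290 m/day.
Seepage velocity v = q / n_e = 5.290 / 0.32 = 16.53 m/day.
Travel time t = L / v = 3150 / 16.53 = 190.6 days = 0.5217 years.

0.522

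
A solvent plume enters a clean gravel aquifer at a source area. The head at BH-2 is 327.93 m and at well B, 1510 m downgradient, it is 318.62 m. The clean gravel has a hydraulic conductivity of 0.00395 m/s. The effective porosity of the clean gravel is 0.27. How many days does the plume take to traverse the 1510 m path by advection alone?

Convert K: 0.00395 m/s × 86400 = 341.3 m/day.
Hydraulic gradient i = (327.93 − 318.62) / 1510 = 9.31 / 1510 = 0.006166.
Darcy flux q = K · i = 341.3 × 0.006166 = 2.104 m/day.
Seepage velocity v = q / n_e = 2.104 / 0.27 = 7.793 m/day.
Travel time t = L / v = 1510 / 7.793 = 193.8 days.

194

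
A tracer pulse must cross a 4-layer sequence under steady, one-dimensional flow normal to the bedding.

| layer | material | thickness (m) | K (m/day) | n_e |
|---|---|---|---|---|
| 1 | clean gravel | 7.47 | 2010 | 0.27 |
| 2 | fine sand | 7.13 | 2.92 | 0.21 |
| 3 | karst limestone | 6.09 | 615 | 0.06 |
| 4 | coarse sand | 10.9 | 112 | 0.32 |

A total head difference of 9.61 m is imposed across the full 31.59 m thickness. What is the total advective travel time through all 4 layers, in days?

With flow normal to the layers, continuity requires the same specific discharge q through every layer.
Σ(b_i/K_i) = 7.47/2010 + 7.13/2.92 + 6.09/615 + 10.9/112 = 2.553 d.
q = Δh / Σ(b_i/K_i) = 9.61 / 2.553 = 3.765 m/day.
In each layer the seepage velocity is v_i = q/n_i, so the layer transit time is t_i = b_i·n_i / q:
  layer 1 (clean gravel): t_1 = 7.47 × 0.27 / 3.765 = 0.5358 d
  layer 2 (fine sand): t_2 = 7.13 × 0.21 / 3.765 = 0.3977 d
  layer 3 (karst limestone): t_3 = 6.09 × 0.06 / 3.765 = 0.09706 d
  layer 4 (coarse sand): t_4 = 10.9 × 0.32 / 3.765 = 0.9265 d
Total t = Σ t_i = 1.957 days.

1.96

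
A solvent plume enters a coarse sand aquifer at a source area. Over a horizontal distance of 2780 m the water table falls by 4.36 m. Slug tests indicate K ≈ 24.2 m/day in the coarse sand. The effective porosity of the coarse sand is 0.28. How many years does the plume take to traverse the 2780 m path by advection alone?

56.2

Hydraulic gradient i = Δh / L = 4.36 / 2780 = 0.001568.
Darcy flux q = K · i = 24.20 × 0.001568 = 0.03795 m/day.
Seepage velocity v = q / n_e = 0.03795 / 0.28 = 0.1355 m/day.
Travel time t = L / v = 2780 / 0.1355 = 20509 days = 56.15 years.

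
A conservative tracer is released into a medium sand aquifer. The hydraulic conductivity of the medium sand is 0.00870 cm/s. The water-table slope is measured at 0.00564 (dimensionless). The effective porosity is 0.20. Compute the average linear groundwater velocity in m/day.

0.212

Convert K: 0.00870 cm/s × 864 = 7.517 m/day.
Hydraulic gradient i = 0.00564.
Darcy flux q = K · i = 7.517 × 0.005640 = 0.04239 m/day.
Seepage velocity v = q / n_e = 0.04239 / 0.20 = 0.2120 m/day.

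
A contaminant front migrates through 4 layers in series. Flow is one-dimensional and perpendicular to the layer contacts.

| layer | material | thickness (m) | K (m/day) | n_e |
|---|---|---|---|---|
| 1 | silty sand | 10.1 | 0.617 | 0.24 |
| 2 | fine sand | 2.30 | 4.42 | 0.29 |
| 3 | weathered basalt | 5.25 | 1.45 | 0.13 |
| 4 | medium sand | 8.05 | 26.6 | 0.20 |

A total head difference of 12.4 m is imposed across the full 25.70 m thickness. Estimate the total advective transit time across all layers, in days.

9.04

With flow normal to the layers, continuity requires the same specific discharge q through every layer.
Σ(b_i/K_i) = 10.1/0.617 + 2.30/4.42 + 5.25/1.45 + 8.05/26.6 = 20.81 d.
q = Δh / Σ(b_i/K_i) = 12.4 / 20.81 = 0.5958 m/day.
In each layer the seepage velocity is v_i = q/n_i, so the layer transit time is t_i = b_i·n_i / q:
  layer 1 (silty sand): t_1 = 10.1 × 0.24 / 0.5958 = 4.069 d
  layer 2 (fine sand): t_2 = 2.30 × 0.29 / 0.5958 = 1.120 d
  layer 3 (weathered basalt): t_3 = 5.25 × 0.13 / 0.5958 = 1.146 d
  layer 4 (medium sand): t_4 = 8.05 × 0.20 / 0.5958 = 2.702 d
Total t = Σ t_i = 9.036 days.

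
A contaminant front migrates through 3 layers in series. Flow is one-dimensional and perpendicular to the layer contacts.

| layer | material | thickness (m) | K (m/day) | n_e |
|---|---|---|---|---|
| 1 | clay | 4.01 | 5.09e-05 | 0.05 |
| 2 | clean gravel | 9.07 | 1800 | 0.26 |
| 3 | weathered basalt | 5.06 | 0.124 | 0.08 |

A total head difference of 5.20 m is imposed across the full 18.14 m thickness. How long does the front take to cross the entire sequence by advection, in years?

With flow normal to the layers, continuity requires the same specific discharge q through every layer.
Σ(b_i/K_i) = 4.01/5.09e-05 + 9.07/1800 + 5.06/0.124 = 78823 d.
q = Δh / Σ(b_i/K_i) = 5.20 / 78823 = 6.597e-05 m/day.
In each layer the seepage velocity is v_i = q/n_i, so the layer transit time is t_i = b_i·n_i / q:
  layer 1 (clay): t_1 = 4.01 × 0.05 / 6.597e-05 = 3039 d
  layer 2 (clean gravel): t_2 = 9.07 × 0.26 / 6.597e-05 = 35746 d
  layer 3 (weathered basalt): t_3 = 5.06 × 0.08 / 6.597e-05 = 6136 d
Total t = Σ t_i = 44921 days = 123.0 years.

123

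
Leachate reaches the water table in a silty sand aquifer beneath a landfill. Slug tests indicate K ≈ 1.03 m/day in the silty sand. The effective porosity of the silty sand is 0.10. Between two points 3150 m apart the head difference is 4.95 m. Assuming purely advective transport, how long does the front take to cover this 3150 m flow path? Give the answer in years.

533

Hydraulic gradient i = Δh / L = 4.95 / 3150 = 0.001571.
Darcy flux q = K · i = 1.030 × 0.001571 = 0.001619 m/day.
Seepage velocity v = q / n_e = 0.001619 / 0.10 = 0.01619 m/day.
Travel time t = L / v = 3150 / 0.01619 = 1.946e+05 days = 532.8 years.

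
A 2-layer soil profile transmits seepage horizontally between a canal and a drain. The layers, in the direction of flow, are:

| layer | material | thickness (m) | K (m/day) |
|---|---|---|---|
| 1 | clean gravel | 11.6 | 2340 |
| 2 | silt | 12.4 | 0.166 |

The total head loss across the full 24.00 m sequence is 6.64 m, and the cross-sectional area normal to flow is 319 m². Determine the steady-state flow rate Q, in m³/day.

28.4

Flow is perpendicular to layering, so the layers act in series and the equivalent K is the thickness-weighted harmonic mean.
Total thickness L = 11.6 + 12.4 = 24.00 m.
Σ(b_i/K_i) = 11.6/2340 + 12.4/0.166 = 74.70 d.
K_eq = L / Σ(b_i/K_i) = 24.00 / 74.70 = 0.3213 m/day.
Q = K_eq · A · (Δh/L) = 0.3213 × 319 × (6.64/24.00) = 28.35 m³/day.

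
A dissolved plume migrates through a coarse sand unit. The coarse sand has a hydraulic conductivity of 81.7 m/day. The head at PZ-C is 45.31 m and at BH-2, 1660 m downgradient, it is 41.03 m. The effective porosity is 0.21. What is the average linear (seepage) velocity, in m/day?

Hydraulic gradient i = (45.31 − 41.03) / 1660 = 4.28 / 1660 = 0.002578.
Darcy flux q = K · i = 81.70 × 0.002578 = 0.2106 m/day.
Seepage velocity v = q / n_e = 0.2106 / 0.21 = 1.003 m/day.

1.00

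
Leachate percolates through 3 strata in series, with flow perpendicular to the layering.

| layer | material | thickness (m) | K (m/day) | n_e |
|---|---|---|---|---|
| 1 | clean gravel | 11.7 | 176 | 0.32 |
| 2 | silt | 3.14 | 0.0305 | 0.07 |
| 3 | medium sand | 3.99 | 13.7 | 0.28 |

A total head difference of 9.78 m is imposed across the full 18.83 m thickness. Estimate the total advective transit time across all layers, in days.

With flow normal to the layers, continuity requires the same specific discharge q through every layer.
Σ(b_i/K_i) = 11.7/176 + 3.14/0.0305 + 3.99/13.7 = 103.3 d.
q = Δh / Σ(b_i/K_i) = 9.78 / 103.3 = 0.09467 m/day.
In each layer the seepage velocity is v_i = q/n_i, so the layer transit time is t_i = b_i·n_i / q:
  layer 1 (clean gravel): t_1 = 11.7 × 0.32 / 0.09467 = 39.55 d
  layer 2 (silt): t_2 = 3.14 × 0.07 / 0.09467 = 2.322 d
  layer 3 (medium sand): t_3 = 3.99 × 0.28 / 0.09467 = 11.80 d
Total t = Σ t_i = 53.67 days.

53.7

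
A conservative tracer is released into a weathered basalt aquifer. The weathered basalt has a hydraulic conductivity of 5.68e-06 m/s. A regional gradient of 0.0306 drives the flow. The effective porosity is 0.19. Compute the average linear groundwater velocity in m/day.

Convert K: 5.68e-06 m/s × 86400 = 0.4908 m/day.
Hydraulic gradient i = 0.0306.
Darcy flux q = K · i = 0.4908 × 0.03060 = 0.01502 m/day.
Seepage velocity v = q / n_e = 0.01502 / 0.19 = 0.07904 m/day.

0.0790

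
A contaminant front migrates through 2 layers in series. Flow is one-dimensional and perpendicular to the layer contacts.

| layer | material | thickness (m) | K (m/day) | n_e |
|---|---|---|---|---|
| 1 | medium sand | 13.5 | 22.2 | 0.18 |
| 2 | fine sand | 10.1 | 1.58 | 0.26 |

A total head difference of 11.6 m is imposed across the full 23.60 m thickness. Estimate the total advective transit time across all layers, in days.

With flow normal to the layers, continuity requires the same specific discharge q through every layer.
Σ(b_i/K_i) = 13.5/22.2 + 10.1/1.58 = 7.001 d.
q = Δh / Σ(b_i/K_i) = 11.6 / 7.001 = 1.657 m/day.
In each layer the seepage velocity is v_i = q/n_i, so the layer transit time is t_i = b_i·n_i / q:
  layer 1 (medium sand): t_1 = 13.5 × 0.18 / 1.657 = 1.466 d
  layer 2 (fine sand): t_2 = 10.1 × 0.26 / 1.657 = 1.585 d
Total t = Σ t_i = 3.051 days.

3.05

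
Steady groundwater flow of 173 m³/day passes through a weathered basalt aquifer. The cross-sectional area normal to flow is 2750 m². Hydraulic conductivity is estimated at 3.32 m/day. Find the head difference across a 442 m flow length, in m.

From Q = K·A·i, i = Q / (K·A) = 173 / (3.320 × 2750) = 0.01895.
Head loss Δh = i · L = 0.01895 × 442 = 8.375 m.

8.38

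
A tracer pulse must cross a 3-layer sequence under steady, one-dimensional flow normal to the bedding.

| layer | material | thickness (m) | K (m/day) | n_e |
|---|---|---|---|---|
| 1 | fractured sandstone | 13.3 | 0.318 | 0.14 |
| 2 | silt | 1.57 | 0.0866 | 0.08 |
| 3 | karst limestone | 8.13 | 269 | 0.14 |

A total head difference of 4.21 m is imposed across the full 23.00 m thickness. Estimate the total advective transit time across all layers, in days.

44.5

With flow normal to the layers, continuity requires the same specific discharge q through every layer.
Σ(b_i/K_i) = 13.3/0.318 + 1.57/0.0866 + 8.13/269 = 59.98 d.
q = Δh / Σ(b_i/K_i) = 4.21 / 59.98 = 0.07019 m/day.
In each layer the seepage velocity is v_i = q/n_i, so the layer transit time is t_i = b_i·n_i / q:
  layer 1 (fractured sandstone): t_1 = 13.3 × 0.14 / 0.07019 = 26.53 d
  layer 2 (silt): t_2 = 1.57 × 0.08 / 0.07019 = 1.790 d
  layer 3 (karst limestone): t_3 = 8.13 × 0.14 / 0.07019 = 16.22 d
Total t = Σ t_i = 44.54 days.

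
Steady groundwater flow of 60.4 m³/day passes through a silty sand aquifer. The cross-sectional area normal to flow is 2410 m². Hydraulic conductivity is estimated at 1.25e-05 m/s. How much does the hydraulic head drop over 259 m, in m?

6.01

Convert K: 1.25e-05 m/s × 86400 = 1.080 m/day.
From Q = K·A·i, i = Q / (K·A) = 60.4 / (1.080 × 2410) = 0.02321.
Head loss Δh = i · L = 0.02321 × 259 = 6.010 m.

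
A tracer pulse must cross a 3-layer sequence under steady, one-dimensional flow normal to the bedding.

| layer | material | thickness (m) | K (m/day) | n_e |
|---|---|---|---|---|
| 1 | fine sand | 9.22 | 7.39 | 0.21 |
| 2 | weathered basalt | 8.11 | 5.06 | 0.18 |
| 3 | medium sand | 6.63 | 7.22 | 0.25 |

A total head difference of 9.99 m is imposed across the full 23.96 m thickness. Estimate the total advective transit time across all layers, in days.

With flow normal to the layers, continuity requires the same specific discharge q through every layer.
Σ(b_i/K_i) = 9.22/7.39 + 8.11/5.06 + 6.63/7.22 = 3.769 d.
q = Δh / Σ(b_i/K_i) = 9.99 / 3.769 = 2.651 m/day.
In each layer the seepage velocity is v_i = q/n_i, so the layer transit time is t_i = b_i·n_i / q:
  layer 1 (fine sand): t_1 = 9.22 × 0.21 / 2.651 = 0.7304 d
  layer 2 (weathered basalt): t_2 = 8.11 × 0.18 / 2.651 = 0.5507 d
  layer 3 (medium sand): t_3 = 6.63 × 0.25 / 2.651 = 0.6253 d
Total t = Σ t_i = 1.906 days.

1.91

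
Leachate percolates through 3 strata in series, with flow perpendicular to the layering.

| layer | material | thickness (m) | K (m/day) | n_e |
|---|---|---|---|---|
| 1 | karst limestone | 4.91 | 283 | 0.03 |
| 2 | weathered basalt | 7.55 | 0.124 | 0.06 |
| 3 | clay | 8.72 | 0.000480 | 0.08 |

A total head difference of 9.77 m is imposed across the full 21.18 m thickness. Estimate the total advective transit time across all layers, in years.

6.63

With flow normal to the layers, continuity requires the same specific discharge q through every layer.
Σ(b_i/K_i) = 4.91/283 + 7.55/0.124 + 8.72/0.000480 = 18228 d.
q = Δh / Σ(b_i/K_i) = 9.77 / 18228 = 0.0005360 m/day.
In each layer the seepage velocity is v_i = q/n_i, so the layer transit time is t_i = b_i·n_i / q:
  layer 1 (karst limestone): t_1 = 4.91 × 0.03 / 0.0005360 = 274.8 d
  layer 2 (weathered basalt): t_2 = 7.55 × 0.06 / 0.0005360 = 845.1 d
  layer 3 (clay): t_3 = 8.72 × 0.08 / 0.0005360 = 1301 d
Total t = Σ t_i = 2421 days = 6.630 years.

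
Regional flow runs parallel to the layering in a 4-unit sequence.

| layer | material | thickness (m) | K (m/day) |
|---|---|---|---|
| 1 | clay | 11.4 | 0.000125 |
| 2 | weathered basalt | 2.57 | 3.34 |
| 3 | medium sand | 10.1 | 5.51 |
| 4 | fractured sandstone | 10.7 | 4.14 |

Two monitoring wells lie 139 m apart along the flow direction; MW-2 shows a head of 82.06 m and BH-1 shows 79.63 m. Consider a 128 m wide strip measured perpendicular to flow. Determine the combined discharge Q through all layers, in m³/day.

243

Flow is parallel to layering, so each bed carries its own Darcy discharge and the transmissivities add.
Σ(K_i·b_i) = 0.000125×11.4 + 3.34×2.57 + 5.51×10.1 + 4.14×10.7 = 108.5 m²/day.
Hydraulic gradient i = (82.06 − 79.63) / 139 = 2.43 / 139 = 0.01748.
Q = Σ(K_i·b_i) · W · i = 108.5 × 128 × 0.01748 = 242.9 m³/day.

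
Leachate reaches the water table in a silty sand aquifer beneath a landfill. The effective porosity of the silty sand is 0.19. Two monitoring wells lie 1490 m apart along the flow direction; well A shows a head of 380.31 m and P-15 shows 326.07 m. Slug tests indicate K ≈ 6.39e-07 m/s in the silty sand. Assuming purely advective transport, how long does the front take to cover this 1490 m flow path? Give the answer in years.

Convert K: 6.39e-07 m/s × 86400 = 0.05521 m/day.
Hydraulic gradient i = (380.31 − 326.07) / 1490 = 54.24 / 1490 = 0.03640.
Darcy flux q = K · i = 0.05521 × 0.03640 = 0.002010 m/day.
Seepage velocity v = q / n_e = 0.002010 / 0.19 = 0.01058 m/day.
Travel time t = L / v = 1490 / 0.01058 = 1.409e+05 days = 385.7 years.

386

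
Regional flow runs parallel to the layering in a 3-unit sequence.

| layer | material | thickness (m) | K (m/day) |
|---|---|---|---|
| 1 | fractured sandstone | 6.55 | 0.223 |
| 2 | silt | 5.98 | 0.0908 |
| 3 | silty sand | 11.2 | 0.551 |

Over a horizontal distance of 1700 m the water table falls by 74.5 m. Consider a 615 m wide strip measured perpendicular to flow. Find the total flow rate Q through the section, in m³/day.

220

Flow is parallel to layering, so each bed carries its own Darcy discharge and the transmissivities add.
Σ(K_i·b_i) = 0.223×6.55 + 0.0908×5.98 + 0.551×11.2 = 8.175 m²/day.
Hydraulic gradient i = Δh / L = 74.5 / 1700 = 0.04382.
Q = Σ(K_i·b_i) · W · i = 8.175 × 615 × 0.04382 = 220.3 m³/day.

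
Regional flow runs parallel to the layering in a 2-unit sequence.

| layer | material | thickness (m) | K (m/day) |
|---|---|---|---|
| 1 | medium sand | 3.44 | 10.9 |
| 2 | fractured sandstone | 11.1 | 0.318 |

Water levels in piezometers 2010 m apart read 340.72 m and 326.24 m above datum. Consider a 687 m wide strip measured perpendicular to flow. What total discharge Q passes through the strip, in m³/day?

203

Flow is parallel to layering, so each bed carries its own Darcy discharge and the transmissivities add.
Σ(K_i·b_i) = 10.9×3.44 + 0.318×11.1 = 41.03 m²/day.
Hydraulic gradient i = (340.72 − 326.24) / 2010 = 14.48 / 2010 = 0.007204.
Q = Σ(K_i·b_i) · W · i = 41.03 × 687 × 0.007204 = 203.0 m³/day.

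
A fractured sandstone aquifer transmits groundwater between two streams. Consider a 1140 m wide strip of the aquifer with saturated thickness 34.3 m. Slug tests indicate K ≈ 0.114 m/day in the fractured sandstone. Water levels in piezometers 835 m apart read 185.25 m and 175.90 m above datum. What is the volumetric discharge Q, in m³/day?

49.9

Cross-sectional area A = 1140 × 34.3 = 39102 m².
Hydraulic gradient i = (185.25 − 175.90) / 835 = 9.35 / 835 = 0.01120.
Darcy's law: Q = K · A · i = 0.1140 × 39102 × 0.01120 = 49.91 m³/day.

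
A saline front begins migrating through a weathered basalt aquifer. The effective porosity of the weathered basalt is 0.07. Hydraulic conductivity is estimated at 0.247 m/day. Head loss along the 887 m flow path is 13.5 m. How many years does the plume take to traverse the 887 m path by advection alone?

45.2

Hydraulic gradient i = Δh / L = 13.5 / 887 = 0.01522.
Darcy flux q = K · i = 0.2470 × 0.01522 = 0.003759 m/day.
Seepage velocity v = q / n_e = 0.003759 / 0.07 = 0.05370 m/day.
Travel time t = L / v = 887 / 0.05370 = 16516 days = 45.22 years.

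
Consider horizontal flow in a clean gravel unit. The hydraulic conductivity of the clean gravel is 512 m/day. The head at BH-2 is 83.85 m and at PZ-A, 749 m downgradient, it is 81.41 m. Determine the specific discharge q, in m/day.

1.67

Hydraulic gradient i = (83.85 − 81.41) / 749 = 2.44 / 749 = 0.003258.
Specific discharge q = K · i = 512.0 × 0.003258 = 1.668 m/day.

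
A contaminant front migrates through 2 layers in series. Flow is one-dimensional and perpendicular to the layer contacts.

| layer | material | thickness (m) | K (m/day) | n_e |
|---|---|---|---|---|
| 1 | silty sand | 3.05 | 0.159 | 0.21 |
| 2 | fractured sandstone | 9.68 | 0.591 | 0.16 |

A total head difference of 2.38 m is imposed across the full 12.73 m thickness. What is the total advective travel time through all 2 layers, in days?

With flow normal to the layers, continuity requires the same specific discharge q through every layer.
Σ(b_i/K_i) = 3.05/0.159 + 9.68/0.591 = 35.56 d.
q = Δh / Σ(b_i/K_i) = 2.38 / 35.56 = 0.06693 m/day.
In each layer the seepage velocity is v_i = q/n_i, so the layer transit time is t_i = b_i·n_i / q:
  layer 1 (silty sand): t_1 = 3.05 × 0.21 / 0.06693 = 9.570 d
  layer 2 (fractured sandstone): t_2 = 9.68 × 0.16 / 0.06693 = 23.14 d
Total t = Σ t_i = 32.71 days.

32.7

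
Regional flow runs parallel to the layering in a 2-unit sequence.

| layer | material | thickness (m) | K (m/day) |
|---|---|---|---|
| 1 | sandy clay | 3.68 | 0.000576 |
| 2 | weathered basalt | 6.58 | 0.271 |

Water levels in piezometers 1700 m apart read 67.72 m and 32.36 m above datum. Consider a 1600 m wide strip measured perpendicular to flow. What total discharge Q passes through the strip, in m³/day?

59.4

Flow is parallel to layering, so each bed carries its own Darcy discharge and the transmissivities add.
Σ(K_i·b_i) = 0.000576×3.68 + 0.271×6.58 = 1.785 m²/day.
Hydraulic gradient i = (67.72 − 32.36) / 1700 = 35.36 / 1700 = 0.02080.
Q = Σ(K_i·b_i) · W · i = 1.785 × 1600 × 0.02080 = 59.41 m³/day.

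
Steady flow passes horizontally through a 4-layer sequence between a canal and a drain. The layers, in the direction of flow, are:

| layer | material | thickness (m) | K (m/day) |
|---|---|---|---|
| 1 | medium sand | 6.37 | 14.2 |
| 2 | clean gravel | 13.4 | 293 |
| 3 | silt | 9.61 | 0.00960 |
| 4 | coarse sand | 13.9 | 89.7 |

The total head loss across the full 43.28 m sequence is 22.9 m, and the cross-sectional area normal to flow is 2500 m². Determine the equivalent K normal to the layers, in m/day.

Flow is perpendicular to layering, so the layers act in series and the equivalent K is the thickness-weighted harmonic mean.
Total thickness L = 6.37 + 13.4 + 9.61 + 13.9 = 43.28 m.
Σ(b_i/K_i) = 6.37/14.2 + 13.4/293 + 9.61/0.00960 + 13.9/89.7 = 1002 d.
K_eq = L / Σ(b_i/K_i) = 43.28 / 1002 = 0.04321 m/day.

0.0432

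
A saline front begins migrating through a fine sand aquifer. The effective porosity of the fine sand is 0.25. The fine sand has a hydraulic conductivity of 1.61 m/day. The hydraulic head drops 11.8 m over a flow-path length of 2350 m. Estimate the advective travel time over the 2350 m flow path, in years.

199

Hydraulic gradient i = Δh / L = 11.8 / 2350 = 0.005021.
Darcy flux q = K · i = 1.610 × 0.005021 = 0.008084 m/day.
Seepage velocity v = q / n_e = 0.008084 / 0.25 = 0.03234 m/day.
Travel time t = L / v = 2350 / 0.03234 = 72672 days = 199.0 years.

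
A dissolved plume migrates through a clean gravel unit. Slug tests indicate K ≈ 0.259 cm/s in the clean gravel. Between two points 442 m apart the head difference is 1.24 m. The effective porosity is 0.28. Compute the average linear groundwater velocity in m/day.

Convert K: 0.259 cm/s × 864 = 223.8 m/day.
Hydraulic gradient i = Δh / L = 1.24 / 442 = 0.002805.
Darcy flux q = K · i = 223.8 × 0.002805 = 0.6278 m/day.
Seepage velocity v = q / n_e = 0.6278 / 0.28 = 2.242 m/day.

2.24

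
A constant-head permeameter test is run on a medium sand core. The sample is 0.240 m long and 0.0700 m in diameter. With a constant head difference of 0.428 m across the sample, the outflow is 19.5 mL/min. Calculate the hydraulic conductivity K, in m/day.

4.09

Cross-sectional area A = π·(d/2)² = π × (0.0700/2)² = 0.003848 m².
Convert discharge: 19.5 mL/min = 3.250e-07 m³/s.
Darcy's law rearranged: K = Q·L / (A·Δh) = 3.250e-07 × 0.240 / (0.003848 × 0.428) = 4.735e-05 m/s = 4.091 m/day.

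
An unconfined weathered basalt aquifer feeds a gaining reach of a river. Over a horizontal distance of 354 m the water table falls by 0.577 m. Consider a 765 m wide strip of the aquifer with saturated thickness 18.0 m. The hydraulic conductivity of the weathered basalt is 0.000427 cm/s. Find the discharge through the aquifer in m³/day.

8.28

Convert K: 0.000427 cm/s × 864 = 0.3689 m/day.
Cross-sectional area A = 765 × 18.0 = 13770 m².
Hydraulic gradient i = Δh / L = 0.577 / 354 = 0.001630.
Darcy's law: Q = K · A · i = 0.3689 × 13770 × 0.001630 = 8.280 m³/day.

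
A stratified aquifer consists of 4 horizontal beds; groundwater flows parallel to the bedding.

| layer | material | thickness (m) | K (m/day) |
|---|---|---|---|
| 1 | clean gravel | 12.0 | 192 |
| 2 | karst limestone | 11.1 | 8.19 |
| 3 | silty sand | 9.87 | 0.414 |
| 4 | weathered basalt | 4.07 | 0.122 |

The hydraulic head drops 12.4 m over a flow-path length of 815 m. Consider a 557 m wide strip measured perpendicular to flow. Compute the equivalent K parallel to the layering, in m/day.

64.8

Flow is parallel to layering, so each bed carries its own Darcy discharge and the transmissivities add.
Σ(K_i·b_i) = 192×12.0 + 8.19×11.1 + 0.414×9.87 + 0.122×4.07 = 2399 m²/day.
Total thickness b = 37.04 m, so K_eq = Σ(K_i·b_i)/b = 64.78 m/day.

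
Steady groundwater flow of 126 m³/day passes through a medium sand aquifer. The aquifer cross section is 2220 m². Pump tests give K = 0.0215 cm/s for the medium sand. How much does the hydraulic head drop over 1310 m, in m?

Convert K: 0.0215 cm/s × 864 = 18.58 m/day.
From Q = K·A·i, i = Q / (K·A) = 126 / (18.58 × 2220) = 0.003055.
Head loss Δh = i · L = 0.003055 × 1310 = 4.003 m.

4.00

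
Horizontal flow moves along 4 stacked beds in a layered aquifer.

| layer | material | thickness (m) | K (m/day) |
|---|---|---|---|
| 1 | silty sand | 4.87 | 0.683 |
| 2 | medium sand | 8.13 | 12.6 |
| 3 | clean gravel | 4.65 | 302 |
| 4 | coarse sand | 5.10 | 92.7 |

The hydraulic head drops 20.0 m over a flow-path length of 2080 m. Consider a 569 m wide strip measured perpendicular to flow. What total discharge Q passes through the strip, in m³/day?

Flow is parallel to layering, so each bed carries its own Darcy discharge and the transmissivities add.
Σ(K_i·b_i) = 0.683×4.87 + 12.6×8.13 + 302×4.65 + 92.7×5.10 = 1983 m²/day.
Hydraulic gradient i = Δh / L = 20.0 / 2080 = 0.009615.
Q = Σ(K_i·b_i) · W · i = 1983 × 569 × 0.009615 = 10848 m³/day.

10800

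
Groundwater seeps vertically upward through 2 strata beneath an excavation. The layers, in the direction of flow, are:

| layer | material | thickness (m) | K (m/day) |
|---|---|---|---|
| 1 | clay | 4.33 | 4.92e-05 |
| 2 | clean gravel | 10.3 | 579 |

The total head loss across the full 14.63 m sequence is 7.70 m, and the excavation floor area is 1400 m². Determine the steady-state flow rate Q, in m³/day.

0.122

Flow is perpendicular to layering, so the layers act in series and the equivalent K is the thickness-weighted harmonic mean.
Total thickness L = 4.33 + 10.3 = 14.63 m.
Σ(b_i/K_i) = 4.33/4.92e-05 + 10.3/579 = 88008 d.
K_eq = L / Σ(b_i/K_i) = 14.63 / 88008 = 0.0001662 m/day.
Q = K_eq · A · (Δh/L) = 0.0001662 × 1400 × (7.70/14.63) = 0.1225 m³/day.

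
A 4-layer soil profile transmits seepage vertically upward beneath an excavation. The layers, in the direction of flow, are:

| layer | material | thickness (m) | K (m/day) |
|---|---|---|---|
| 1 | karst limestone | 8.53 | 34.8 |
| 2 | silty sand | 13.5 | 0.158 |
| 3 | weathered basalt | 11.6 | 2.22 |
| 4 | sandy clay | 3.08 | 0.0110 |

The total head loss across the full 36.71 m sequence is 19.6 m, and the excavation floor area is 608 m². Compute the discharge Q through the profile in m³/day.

32.1

Flow is perpendicular to layering, so the layers act in series and the equivalent K is the thickness-weighted harmonic mean.
Total thickness L = 8.53 + 13.5 + 11.6 + 3.08 = 36.71 m.
Σ(b_i/K_i) = 8.53/34.8 + 13.5/0.158 + 11.6/2.22 + 3.08/0.0110 = 370.9 d.
K_eq = L / Σ(b_i/K_i) = 36.71 / 370.9 = 0.09897 m/day.
Q = K_eq · A · (Δh/L) = 0.09897 × 608 × (19.6/36.71) = 32.13 m³/day.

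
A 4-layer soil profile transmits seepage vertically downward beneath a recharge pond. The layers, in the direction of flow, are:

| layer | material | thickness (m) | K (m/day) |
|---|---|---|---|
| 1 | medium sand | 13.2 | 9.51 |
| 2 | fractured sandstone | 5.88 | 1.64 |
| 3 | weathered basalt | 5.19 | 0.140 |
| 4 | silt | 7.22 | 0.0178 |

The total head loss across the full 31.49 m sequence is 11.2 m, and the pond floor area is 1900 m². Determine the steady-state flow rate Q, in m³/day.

47.5

Flow is perpendicular to layering, so the layers act in series and the equivalent K is the thickness-weighted harmonic mean.
Total thickness L = 13.2 + 5.88 + 5.19 + 7.22 = 31.49 m.
Σ(b_i/K_i) = 13.2/9.51 + 5.88/1.64 + 5.19/0.140 + 7.22/0.0178 = 447.7 d.
K_eq = L / Σ(b_i/K_i) = 31.49 / 447.7 = 0.07034 m/day.
Q = K_eq · A · (Δh/L) = 0.07034 × 1900 × (11.2/31.49) = 47.54 m³/day.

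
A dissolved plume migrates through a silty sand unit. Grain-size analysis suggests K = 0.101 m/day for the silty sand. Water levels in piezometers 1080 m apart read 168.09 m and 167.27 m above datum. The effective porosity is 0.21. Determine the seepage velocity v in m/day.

Hydraulic gradient i = (168.09 − 167.27) / 1080 = 0.82 / 1080 = 0.0007593.
Darcy flux q = K · i = 0.1010 × 0.0007593 = 7.669e-05 m/day.
Seepage velocity v = q / n_e = 7.669e-05 / 0.21 = 0.0003652 m/day.

0.000365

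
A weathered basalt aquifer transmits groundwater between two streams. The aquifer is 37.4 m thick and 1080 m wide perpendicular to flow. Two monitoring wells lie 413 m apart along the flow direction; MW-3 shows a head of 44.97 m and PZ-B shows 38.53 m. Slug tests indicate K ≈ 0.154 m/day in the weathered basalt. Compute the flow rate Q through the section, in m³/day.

Cross-sectional area A = 1080 × 37.4 = 40392 m².
Hydraulic gradient i = (44.97 − 38.53) / 413 = 6.44 / 413 = 0.01559.
Darcy's law: Q = K · A · i = 0.1540 × 40392 × 0.01559 = 97.00 m³/day.

97.0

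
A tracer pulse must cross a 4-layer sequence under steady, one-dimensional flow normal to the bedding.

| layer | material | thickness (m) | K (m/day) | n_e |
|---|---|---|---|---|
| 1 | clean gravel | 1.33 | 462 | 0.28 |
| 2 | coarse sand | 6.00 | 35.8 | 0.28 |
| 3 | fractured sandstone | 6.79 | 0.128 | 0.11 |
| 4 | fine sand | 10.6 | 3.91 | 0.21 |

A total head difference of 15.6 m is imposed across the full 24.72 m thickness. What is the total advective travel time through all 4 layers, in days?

With flow normal to the layers, continuity requires the same specific discharge q through every layer.
Σ(b_i/K_i) = 1.33/462 + 6.00/35.8 + 6.79/0.128 + 10.6/3.91 = 55.93 d.
q = Δh / Σ(b_i/K_i) = 15.6 / 55.93 = 0.2789 m/day.
In each layer the seepage velocity is v_i = q/n_i, so the layer transit time is t_i = b_i·n_i / q:
  layer 1 (clean gravel): t_1 = 1.33 × 0.28 / 0.2789 = 1.335 d
  layer 2 (coarse sand): t_2 = 6.00 × 0.28 / 0.2789 = 6.023 d
  layer 3 (fractured sandstone): t_3 = 6.79 × 0.11 / 0.2789 = 2.678 d
  layer 4 (fine sand): t_4 = 10.6 × 0.21 / 0.2789 = 7.981 d
Total t = Σ t_i = 18.02 days.

18.0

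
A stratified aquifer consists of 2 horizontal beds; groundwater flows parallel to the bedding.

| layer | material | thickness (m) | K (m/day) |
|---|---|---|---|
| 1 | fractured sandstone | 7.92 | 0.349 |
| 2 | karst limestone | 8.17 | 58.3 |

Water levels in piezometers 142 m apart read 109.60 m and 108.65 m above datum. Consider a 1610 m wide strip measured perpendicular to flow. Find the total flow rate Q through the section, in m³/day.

Flow is parallel to layering, so each bed carries its own Darcy discharge and the transmissivities add.
Σ(K_i·b_i) = 0.349×7.92 + 58.3×8.17 = 479.1 m²/day.
Hydraulic gradient i = (109.60 − 108.65) / 142 = 0.95 / 142 = 0.006690.
Q = Σ(K_i·b_i) · W · i = 479.1 × 1610 × 0.006690 = 5160 m³/day.

5160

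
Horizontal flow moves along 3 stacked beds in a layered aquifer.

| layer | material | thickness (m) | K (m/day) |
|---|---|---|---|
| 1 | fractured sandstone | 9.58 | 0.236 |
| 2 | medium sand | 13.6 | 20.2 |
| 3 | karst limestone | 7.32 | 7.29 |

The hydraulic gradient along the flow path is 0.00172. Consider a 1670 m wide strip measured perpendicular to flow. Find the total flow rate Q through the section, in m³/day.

949

Flow is parallel to layering, so each bed carries its own Darcy discharge and the transmissivities add.
Σ(K_i·b_i) = 0.236×9.58 + 20.2×13.6 + 7.29×7.32 = 330.3 m²/day.
Hydraulic gradient i = 0.00172.
Q = Σ(K_i·b_i) · W · i = 330.3 × 1670 × 0.001720 = 948.9 m³/day.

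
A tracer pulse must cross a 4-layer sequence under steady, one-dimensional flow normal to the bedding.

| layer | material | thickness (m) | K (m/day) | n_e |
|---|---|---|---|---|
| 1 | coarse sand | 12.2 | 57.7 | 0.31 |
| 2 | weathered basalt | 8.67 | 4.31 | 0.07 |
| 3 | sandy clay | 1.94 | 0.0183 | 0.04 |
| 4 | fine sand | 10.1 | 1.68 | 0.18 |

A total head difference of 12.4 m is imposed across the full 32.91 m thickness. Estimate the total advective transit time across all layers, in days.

With flow normal to the layers, continuity requires the same specific discharge q through every layer.
Σ(b_i/K_i) = 12.2/57.7 + 8.67/4.31 + 1.94/0.0183 + 10.1/1.68 = 114.2 d.
q = Δh / Σ(b_i/K_i) = 12.4 / 114.2 = 0.1085 m/day.
In each layer the seepage velocity is v_i = q/n_i, so the layer transit time is t_i = b_i·n_i / q:
  layer 1 (coarse sand): t_1 = 12.2 × 0.31 / 0.1085 = 34.84 d
  layer 2 (weathered basalt): t_2 = 8.67 × 0.07 / 0.1085 = 5.592 d
  layer 3 (sandy clay): t_3 = 1.94 × 0.04 / 0.1085 = 0.7150 d
  layer 4 (fine sand): t_4 = 10.1 × 0.18 / 0.1085 = 16.75 d
Total t = Σ t_i = 57.90 days.

57.9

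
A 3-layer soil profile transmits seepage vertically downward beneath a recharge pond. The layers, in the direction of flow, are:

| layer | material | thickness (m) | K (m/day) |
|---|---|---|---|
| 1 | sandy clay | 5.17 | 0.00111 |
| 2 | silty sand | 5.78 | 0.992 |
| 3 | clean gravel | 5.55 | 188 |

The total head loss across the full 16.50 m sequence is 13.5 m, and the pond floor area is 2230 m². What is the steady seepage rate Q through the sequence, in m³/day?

Flow is perpendicular to layering, so the layers act in series and the equivalent K is the thickness-weighted harmonic mean.
Total thickness L = 5.17 + 5.78 + 5.55 = 16.50 m.
Σ(b_i/K_i) = 5.17/0.00111 + 5.78/0.992 + 5.55/188 = 4664 d.
K_eq = L / Σ(b_i/K_i) = 16.50 / 4664 = 0.003538 m/day.
Q = K_eq · A · (Δh/L) = 0.003538 × 2230 × (13.5/16.50) = 6.455 m³/day.

6.46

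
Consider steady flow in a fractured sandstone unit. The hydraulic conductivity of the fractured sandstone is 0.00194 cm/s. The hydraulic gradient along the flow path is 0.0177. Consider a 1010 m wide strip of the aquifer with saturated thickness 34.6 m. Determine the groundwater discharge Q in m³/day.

1040

Convert K: 0.00194 cm/s × 864 = 1.676 m/day.
Cross-sectional area A = 1010 × 34.6 = 34946 m².
Hydraulic gradient i = 0.0177.
Darcy's law: Q = K · A · i = 1.676 × 34946 × 0.01770 = 1037 m³/day.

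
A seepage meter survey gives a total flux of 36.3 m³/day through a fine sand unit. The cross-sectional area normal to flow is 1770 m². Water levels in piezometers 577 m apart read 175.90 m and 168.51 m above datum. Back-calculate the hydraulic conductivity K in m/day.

1.60

Hydraulic gradient i = (175.90 − 168.51) / 577 = 7.39 / 577 = 0.01281.
From Q = K·A·i, K = Q / (A·i) = 36.3 / (1770 × 0.01281) = 1.601 m/day.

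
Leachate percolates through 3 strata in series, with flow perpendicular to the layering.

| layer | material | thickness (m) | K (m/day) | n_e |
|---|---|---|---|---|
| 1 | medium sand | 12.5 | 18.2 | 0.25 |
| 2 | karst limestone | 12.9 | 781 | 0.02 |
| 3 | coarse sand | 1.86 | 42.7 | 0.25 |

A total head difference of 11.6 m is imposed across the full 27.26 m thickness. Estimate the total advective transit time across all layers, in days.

With flow normal to the layers, continuity requires the same specific discharge q through every layer.
Σ(b_i/K_i) = 12.5/18.2 + 12.9/781 + 1.86/42.7 = 0.7469 d.
q = Δh / Σ(b_i/K_i) = 11.6 / 0.7469 = 15.53 m/day.
In each layer the seepage velocity is v_i = q/n_i, so the layer transit time is t_i = b_i·n_i / q:
  layer 1 (medium sand): t_1 = 12.5 × 0.25 / 15.53 = 0.2012 d
  layer 2 (karst limestone): t_2 = 12.9 × 0.02 / 15.53 = 0.01661 d
  layer 3 (coarse sand): t_3 = 1.86 × 0.25 / 15.53 = 0.02994 d
Total t = Σ t_i = 0.2478 days.

0.248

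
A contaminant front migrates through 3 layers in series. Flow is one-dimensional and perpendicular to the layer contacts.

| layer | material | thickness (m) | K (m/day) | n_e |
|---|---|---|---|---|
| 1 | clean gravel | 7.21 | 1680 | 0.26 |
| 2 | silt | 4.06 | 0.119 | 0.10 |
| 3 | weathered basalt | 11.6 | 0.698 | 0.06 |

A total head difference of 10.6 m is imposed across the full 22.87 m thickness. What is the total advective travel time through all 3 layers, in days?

14.2

With flow normal to the layers, continuity requires the same specific discharge q through every layer.
Σ(b_i/K_i) = 7.21/1680 + 4.06/0.119 + 11.6/0.698 = 50.74 d.
q = Δh / Σ(b_i/K_i) = 10.6 / 50.74 = 0.2089 m/day.
In each layer the seepage velocity is v_i = q/n_i, so the layer transit time is t_i = b_i·n_i / q:
  layer 1 (clean gravel): t_1 = 7.21 × 0.26 / 0.2089 = 8.973 d
  layer 2 (silt): t_2 = 4.06 × 0.10 / 0.2089 = 1.943 d
  layer 3 (weathered basalt): t_3 = 11.6 × 0.06 / 0.2089 = 3.332 d
Total t = Σ t_i = 14.25 days.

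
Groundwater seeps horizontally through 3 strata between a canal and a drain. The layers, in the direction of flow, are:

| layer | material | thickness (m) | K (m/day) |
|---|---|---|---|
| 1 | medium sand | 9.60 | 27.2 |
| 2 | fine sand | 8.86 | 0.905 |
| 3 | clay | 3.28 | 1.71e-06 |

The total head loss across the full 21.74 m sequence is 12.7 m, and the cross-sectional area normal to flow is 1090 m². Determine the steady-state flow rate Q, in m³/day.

0.00722

Flow is perpendicular to layering, so the layers act in series and the equivalent K is the thickness-weighted harmonic mean.
Total thickness L = 9.60 + 8.86 + 3.28 = 21.74 m.
Σ(b_i/K_i) = 9.60/27.2 + 8.86/0.905 + 3.28/1.71e-06 = 1.918e+06 d.
K_eq = L / Σ(b_i/K_i) = 21.74 / 1.918e+06 = 1.133e-05 m/day.
Q = K_eq · A · (Δh/L) = 1.133e-05 × 1090 × (12.7/21.74) = 0.007217 m³/day.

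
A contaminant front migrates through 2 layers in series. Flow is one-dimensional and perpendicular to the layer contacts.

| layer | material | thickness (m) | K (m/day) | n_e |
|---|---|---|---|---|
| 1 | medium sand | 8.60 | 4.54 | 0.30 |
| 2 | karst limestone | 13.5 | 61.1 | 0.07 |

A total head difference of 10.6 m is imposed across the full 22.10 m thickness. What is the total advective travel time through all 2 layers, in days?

0.703

With flow normal to the layers, continuity requires the same specific discharge q through every layer.
Σ(b_i/K_i) = 8.60/4.54 + 13.5/61.1 = 2.115 d.
q = Δh / Σ(b_i/K_i) = 10.6 / 2.115 = 5.011 m/day.
In each layer the seepage velocity is v_i = q/n_i, so the layer transit time is t_i = b_i·n_i / q:
  layer 1 (medium sand): t_1 = 8.60 × 0.30 / 5.011 = 0.5148 d
  layer 2 (karst limestone): t_2 = 13.5 × 0.07 / 5.011 = 0.1886 d
Total t = Σ t_i = 0.7034 days.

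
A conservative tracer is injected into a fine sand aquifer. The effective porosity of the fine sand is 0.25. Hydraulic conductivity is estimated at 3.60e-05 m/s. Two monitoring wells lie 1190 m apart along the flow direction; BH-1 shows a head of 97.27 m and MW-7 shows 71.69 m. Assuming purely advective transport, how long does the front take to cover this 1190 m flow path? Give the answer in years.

Convert K: 3.60e-05 m/s × 86400 = 3.110 m/day.
Hydraulic gradient i = (97.27 − 71.69) / 1190 = 25.58 / 1190 = 0.02150.
Darcy flux q = K · i = 3.110 × 0.02150 = 0.06686 m/day.
Seepage velocity v = q / n_e = 0.06686 / 0.25 = 0.2674 m/day.
Travel time t = L / v = 1190 / 0.2674 = 4450 days = 12.18 years.

12.2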